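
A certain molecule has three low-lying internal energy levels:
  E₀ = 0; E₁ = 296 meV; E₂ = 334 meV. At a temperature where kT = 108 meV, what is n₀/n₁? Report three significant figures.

15.5

n₀/n₁ = exp[−(E₀−E₁)/kT] = exp(−(-296 meV)/(108 meV)) = exp(2.7407) = 15.5.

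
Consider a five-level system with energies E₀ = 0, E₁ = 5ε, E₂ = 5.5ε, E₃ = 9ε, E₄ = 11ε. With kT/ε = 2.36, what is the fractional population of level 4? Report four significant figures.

0.007572

Eᵢ/kT = 0, 2.11864, 2.33051, 3.81356, 4.66102.
Z = Σ e^(−Eᵢ/kT) = e^(−0) + e^(−2.11864) + e^(−2.33051) + e^(−3.81356) + e^(−4.66102) = 1.00000 + 0.120195 + 0.0972461 + 0.0220695 + 0.00945681 = 1.24897.
P₄ = e^(−E₄/kT) / Z = 0.00945681/1.24897 = 0.007572.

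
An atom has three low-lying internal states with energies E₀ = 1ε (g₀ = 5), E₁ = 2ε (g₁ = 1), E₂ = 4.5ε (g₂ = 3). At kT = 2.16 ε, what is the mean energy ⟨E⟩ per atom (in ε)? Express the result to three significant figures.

Eᵢ/kT = 0.46296, 0.92593, 2.0833.
Z = Σ gᵢe^(−Eᵢ/kT) = 5·e^(−0.46296) + 1·e^(−0.92593) + 3·e^(−2.0833) = 3.1471 + 0.39616 + 0.37356 = 3.9168.
⟨E⟩ = Σ Eᵢ gᵢe^(−Eᵢ/kT) / Z = (1·3.1471 + 2·0.39616 + 4.5·0.37356) / 3.9168 = 1.43 ε.

1.43 ε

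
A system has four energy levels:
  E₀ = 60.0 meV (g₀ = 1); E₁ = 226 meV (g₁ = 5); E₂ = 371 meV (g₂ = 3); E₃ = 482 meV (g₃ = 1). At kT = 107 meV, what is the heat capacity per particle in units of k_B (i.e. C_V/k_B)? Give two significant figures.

Eᵢ/kT = 0.5607, 2.112, 3.467, 4.505.
Z = Σ gᵢe^(−Eᵢ/kT) = 1·e^(−0.5607) + 5·e^(−2.112) + 3·e^(−3.467) + 1·e^(−4.505) = 0.5708 + 0.6050 + 0.09363 + 0.01105 = 1.280.
⟨E⟩ = 164.9 meV, ⟨E²⟩ = 37820 meV².
C_V/k_B = (⟨E²⟩ − ⟨E⟩²)/(kT)² = (37820 − 27190)/11450 = 0.93.

0.93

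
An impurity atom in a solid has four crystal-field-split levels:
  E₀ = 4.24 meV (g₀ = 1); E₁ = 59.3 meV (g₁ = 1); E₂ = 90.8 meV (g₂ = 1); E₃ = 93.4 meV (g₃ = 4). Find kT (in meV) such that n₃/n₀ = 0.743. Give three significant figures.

n₃/n₀ = (g₃/g₀) exp[−(E₃−E₀)/kT] = 0.743.
⇒ (E₃−E₀)/kT = ln((4/1)/0.743) = ln(5.3836) = 1.6834.
kT = 89.16 meV / 1.6834 = 53.0 meV.

53.0 meV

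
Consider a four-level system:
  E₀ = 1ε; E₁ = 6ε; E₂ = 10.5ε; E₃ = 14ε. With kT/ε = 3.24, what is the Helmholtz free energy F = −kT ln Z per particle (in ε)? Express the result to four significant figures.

0.1874 ε

Eᵢ/kT = 0.308642, 1.85185, 3.24074, 4.32099.
Z = Σ e^(−Eᵢ/kT) = e^(−0.308642) + e^(−1.85185) + e^(−3.24074) + e^(−4.32099) = 0.734444 + 0.156947 + 0.0391349 + 0.0132867 = 0.943813.
F = −kT ln Z = −3.24 × ln(0.943813) = −3.24 × -0.0578272 = 0.1874 ε.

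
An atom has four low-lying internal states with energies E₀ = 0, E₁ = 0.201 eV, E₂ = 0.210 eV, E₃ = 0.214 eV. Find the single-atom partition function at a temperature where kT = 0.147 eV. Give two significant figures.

Z = 1.7

Eᵢ/kT = 0, 1.367, 1.429, 1.456.
Z = Σ e^(−Eᵢ/kT) = e^(−0) + e^(−1.367) + e^(−1.429) + e^(−1.456) = 1.000 + 0.2549 + 0.2395 + 0.2332 = 1.728.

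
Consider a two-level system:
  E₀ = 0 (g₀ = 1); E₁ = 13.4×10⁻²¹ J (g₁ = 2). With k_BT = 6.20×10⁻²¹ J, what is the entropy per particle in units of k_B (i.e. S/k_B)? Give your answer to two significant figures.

0.61

Eᵢ/kT = 0, 2.161.
Z = Σ gᵢe^(−Eᵢ/kT) = 1·e^(−0) + 2·e^(−2.161) = 1.000 + 0.2304 = 1.230.
⟨E⟩ = Σ EᵢPᵢ = 2.510 ×10⁻²¹ J.
S/k_B = ln Z + ⟨E⟩/kT = ln(1.230) + 2.510/6.20 = 0.2070 + 0.4048 = 0.61.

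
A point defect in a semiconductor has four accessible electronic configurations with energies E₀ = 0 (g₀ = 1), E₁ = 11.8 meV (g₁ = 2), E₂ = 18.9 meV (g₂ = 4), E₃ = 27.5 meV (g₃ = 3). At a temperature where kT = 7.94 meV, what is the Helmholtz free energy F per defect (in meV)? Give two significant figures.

Eᵢ/kT = 0, 1.486, 2.380, 3.463.
Z = Σ gᵢe^(−Eᵢ/kT) = 1·e^(−0) + 2·e^(−1.486) + 4·e^(−2.380) + 3·e^(−3.463) = 1.000 + 0.4526 + 0.3702 + 0.09401 = 1.917.
F = −kT ln Z = −7.94 × ln(1.917) = −7.94 × 0.6508 = -5.2 meV.

-5.2 meV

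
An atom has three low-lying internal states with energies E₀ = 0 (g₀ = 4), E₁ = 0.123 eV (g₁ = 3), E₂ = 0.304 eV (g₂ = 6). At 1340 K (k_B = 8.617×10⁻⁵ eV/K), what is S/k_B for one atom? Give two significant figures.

k_BT = 8.617×10⁻⁵ × 1340 K = 0.1155 eV.
Eᵢ/kT = 0, 1.065, 2.632.
Z = Σ gᵢe^(−Eᵢ/kT) = 4·e^(−0) + 3·e^(−1.065) + 6·e^(−2.632) = 4.000 + 1.034 + 0.4316 = 5.466.
⟨E⟩ = Σ EᵢPᵢ = 0.04727 eV.
S/k_B = ln Z + ⟨E⟩/kT = ln(5.466) + 0.04727/0.1155 = 1.699 + 0.4093 = 2.1.

2.1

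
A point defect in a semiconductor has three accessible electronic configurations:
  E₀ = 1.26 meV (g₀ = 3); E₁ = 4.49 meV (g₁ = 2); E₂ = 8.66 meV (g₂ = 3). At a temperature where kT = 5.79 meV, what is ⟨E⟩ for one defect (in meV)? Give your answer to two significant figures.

3.2 meV

Eᵢ/kT = 0.2176, 0.7755, 1.496.
Z = Σ gᵢe^(−Eᵢ/kT) = 3·e^(−0.2176) + 2·e^(−0.7755) + 3·e^(−1.496) = 2.413 + 0.9209 + 0.6721 = 4.006.
⟨E⟩ = Σ Eᵢ gᵢe^(−Eᵢ/kT) / Z = (1.26·2.413 + 4.49·0.9209 + 8.66·0.6721) / 4.006 = 3.2 meV.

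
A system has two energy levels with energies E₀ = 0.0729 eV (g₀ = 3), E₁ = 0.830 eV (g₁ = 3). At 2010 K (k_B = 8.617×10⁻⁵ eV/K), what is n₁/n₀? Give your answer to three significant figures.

0.0126

k_BT = 8.617×10⁻⁵ × 2010 K = 0.17320 eV.
n₁/n₀ = (g₁/g₀) exp[−(E₁−E₀)/kT] = (3/3) × exp(−(0.7571 eV)/(0.17320 eV)) = (3/3) × exp(-4.3712) = 0.0126.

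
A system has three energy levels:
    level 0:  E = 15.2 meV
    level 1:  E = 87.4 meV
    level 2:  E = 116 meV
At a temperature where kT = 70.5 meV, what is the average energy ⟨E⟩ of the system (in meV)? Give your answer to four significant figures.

Eᵢ/kT = 0.215603, 1.23972, 1.64539.
Z = Σ e^(−Eᵢ/kT) = e^(−0.215603) + e^(−1.23972) + e^(−1.64539) = 0.806055 + 0.289465 + 0.192937 = 1.28846.
⟨E⟩ = Σ Eᵢ e^(−Eᵢ/kT) / Z = (15.2·0.806055 + 87.4·0.289465 + 116·0.192937) / 1.28846 = 46.51 meV.

46.51 meV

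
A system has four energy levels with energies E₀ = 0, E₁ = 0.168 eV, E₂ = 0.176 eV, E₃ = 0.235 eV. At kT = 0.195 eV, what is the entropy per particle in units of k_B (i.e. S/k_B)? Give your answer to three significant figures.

Eᵢ/kT = 0, 0.86154, 0.90256, 1.2051.
Z = Σ e^(−Eᵢ/kT) = e^(−0) + e^(−0.86154) + e^(−0.90256) + e^(−1.2051) = 1.0000 + 0.42251 + 0.40553 + 0.29966 = 2.1277.
⟨E⟩ = Σ EᵢPᵢ = 0.10000 eV.
S/k_B = ln Z + ⟨E⟩/kT = ln(2.1277) + 0.10000/0.195 = 0.75504 + 0.51282 = 1.27.

1.27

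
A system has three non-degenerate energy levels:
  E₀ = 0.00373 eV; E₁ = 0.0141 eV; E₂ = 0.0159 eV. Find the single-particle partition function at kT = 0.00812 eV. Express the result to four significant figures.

Eᵢ/kT = 0.459360, 1.73645, 1.95813.
Z = Σ e^(−Eᵢ/kT) = e^(−0.459360) + e^(−1.73645) + e^(−1.95813) = 0.631688 + 0.176145 + 0.141122 = 0.948955.

Z = 0.9490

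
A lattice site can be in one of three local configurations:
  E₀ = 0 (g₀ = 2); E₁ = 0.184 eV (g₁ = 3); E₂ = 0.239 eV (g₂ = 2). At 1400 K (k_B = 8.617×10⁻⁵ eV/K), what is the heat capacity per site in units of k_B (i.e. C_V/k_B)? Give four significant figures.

0.6109

k_BT = 8.617×10⁻⁵ × 1400 K = 0.120638 eV.
Eᵢ/kT = 0, 1.52522, 1.98113.
Z = Σ gᵢe^(−Eᵢ/kT) = 2·e^(−0) + 3·e^(−1.52522) + 2·e^(−1.98113) = 2.00000 + 0.652720 + 0.275827 = 2.92855.
⟨E⟩ = 0.0635206 eV, ⟨E²⟩ = 0.0129259 eV².
C_V/k_B = (⟨E²⟩ − ⟨E⟩²)/(kT)² = (0.0129259 − 0.00403487)/0.0145535 = 0.6109.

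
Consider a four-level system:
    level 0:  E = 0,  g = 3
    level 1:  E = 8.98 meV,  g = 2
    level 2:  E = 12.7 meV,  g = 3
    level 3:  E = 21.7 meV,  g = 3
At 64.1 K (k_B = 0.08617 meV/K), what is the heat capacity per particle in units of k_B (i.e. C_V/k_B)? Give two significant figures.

k_BT = 0.08617 × 64.1 K = 5.523 meV.
Eᵢ/kT = 0, 1.626, 2.299, 3.929.
Z = Σ gᵢe^(−Eᵢ/kT) = 3·e^(−0) + 2·e^(−1.626) + 3·e^(−2.299) + 3·e^(−3.929) = 3.000 + 0.3934 + 0.3011 + 0.05899 = 3.753.
⟨E⟩ = 2.301 meV, ⟨E²⟩ = 28.79 meV².
C_V/k_B = (⟨E²⟩ − ⟨E⟩²)/(kT)² = (28.79 − 5.295)/30.50 = 0.77.

0.77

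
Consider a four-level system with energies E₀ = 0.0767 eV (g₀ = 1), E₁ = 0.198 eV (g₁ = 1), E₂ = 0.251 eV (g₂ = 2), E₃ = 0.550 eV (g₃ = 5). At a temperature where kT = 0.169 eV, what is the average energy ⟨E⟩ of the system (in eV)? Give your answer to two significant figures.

0.21 eV

Eᵢ/kT = 0.4538, 1.172, 1.485, 3.254.
Z = Σ gᵢe^(−Eᵢ/kT) = 1·e^(−0.4538) + 1·e^(−1.172) + 2·e^(−1.485) + 5·e^(−3.254) = 0.6352 + 0.3097 + 0.4530 + 0.1931 = 1.591.
⟨E⟩ = Σ Eᵢ gᵢe^(−Eᵢ/kT) / Z = (0.0767·0.6352 + 0.198·0.3097 + 0.251·0.4530 + 0.550·0.1931) / 1.591 = 0.21 eV.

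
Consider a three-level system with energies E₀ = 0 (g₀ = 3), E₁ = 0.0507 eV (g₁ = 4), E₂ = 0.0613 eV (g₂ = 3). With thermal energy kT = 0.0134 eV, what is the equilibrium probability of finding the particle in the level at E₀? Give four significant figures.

0.9610

Eᵢ/kT = 0, 3.78358, 4.57463.
Z = Σ gᵢe^(−Eᵢ/kT) = 3·e^(−0) + 4·e^(−3.78358) + 3·e^(−4.57463) = 3.00000 + 0.0909645 + 0.0309303 = 3.12189.
P₀ = g₀ e^(−E₀/kT) / Z = 3.00000/3.12189 = 0.9610.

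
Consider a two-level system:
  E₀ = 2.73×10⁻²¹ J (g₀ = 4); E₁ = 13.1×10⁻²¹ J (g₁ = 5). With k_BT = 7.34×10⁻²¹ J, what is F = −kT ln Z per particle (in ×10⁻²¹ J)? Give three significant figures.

Eᵢ/kT = 0.37193, 1.7847.
Z = Σ gᵢe^(−Eᵢ/kT) = 4·e^(−0.37193) + 5·e^(−1.7847) = 2.7576 + 0.83924 = 3.5968.
F = −kT ln Z = −7.34 × ln(3.5968) = −7.34 × 1.2800 = -9.40 ×10⁻²¹ J.

-9.40 ×10⁻²¹ J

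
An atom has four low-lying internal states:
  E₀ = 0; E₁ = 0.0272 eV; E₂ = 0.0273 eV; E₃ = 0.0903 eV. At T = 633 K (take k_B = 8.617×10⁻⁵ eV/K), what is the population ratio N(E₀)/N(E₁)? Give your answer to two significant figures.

1.6

k_BT = 8.617×10⁻⁵ × 633 K = 0.05455 eV.
n₀/n₁ = exp[−(E₀−E₁)/kT] = exp(−(-0.0272 eV)/(0.05455 eV)) = exp(0.4986) = 1.6.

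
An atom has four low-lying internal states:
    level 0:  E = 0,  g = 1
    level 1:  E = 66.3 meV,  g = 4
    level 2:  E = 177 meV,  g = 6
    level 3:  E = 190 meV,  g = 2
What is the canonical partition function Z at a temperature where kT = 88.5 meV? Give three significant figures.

Z = 3.94

Eᵢ/kT = 0, 0.74915, 2.0000, 2.1469.
Z = Σ gᵢe^(−Eᵢ/kT) = 1·e^(−0) + 4·e^(−0.74915) + 6·e^(−2.0000) + 2·e^(−2.1469) = 1.0000 + 1.8911 + 0.81201 + 0.23369 = 3.9368.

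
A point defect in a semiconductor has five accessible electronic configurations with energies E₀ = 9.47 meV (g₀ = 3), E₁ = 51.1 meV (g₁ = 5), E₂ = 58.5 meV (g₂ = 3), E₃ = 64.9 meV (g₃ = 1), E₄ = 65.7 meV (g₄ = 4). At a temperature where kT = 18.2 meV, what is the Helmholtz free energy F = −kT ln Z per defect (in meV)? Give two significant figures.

-15 meV

Eᵢ/kT = 0.5203, 2.808, 3.214, 3.566, 3.610.
Z = Σ gᵢe^(−Eᵢ/kT) = 3·e^(−0.5203) + 5·e^(−2.808) + 3·e^(−3.214) + 1·e^(−3.566) + 4·e^(−3.610) = 1.783 + 0.3016 + 0.1206 + 0.02827 + 0.1082 = 2.342.
F = −kT ln Z = −18.2 × ln(2.342) = −18.2 × 0.8510 = -15 meV.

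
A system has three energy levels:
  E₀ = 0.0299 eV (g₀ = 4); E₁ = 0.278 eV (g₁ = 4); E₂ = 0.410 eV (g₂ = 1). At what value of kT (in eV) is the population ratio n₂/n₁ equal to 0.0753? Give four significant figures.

n₂/n₁ = (g₂/g₁) exp[−(E₂−E₁)/kT] = 0.0753.
⇒ (E₂−E₁)/kT = ln((1/4)/0.0753) = ln(3.32005) = 1.19998.
kT = 0.132 eV / 1.19998 = 0.1100 eV.

0.1100 eV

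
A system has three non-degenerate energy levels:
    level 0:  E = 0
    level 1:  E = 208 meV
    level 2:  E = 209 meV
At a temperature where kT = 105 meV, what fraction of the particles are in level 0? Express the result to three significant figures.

Eᵢ/kT = 0, 1.9810, 1.9905.
Z = Σ e^(−Eᵢ/kT) = e^(−0) + e^(−1.9810) + e^(−1.9905) = 1.0000 + 0.13793 + 0.13663 = 1.2746.
P₀ = e^(−E₀/kT) / Z = 1.0000/1.2746 = 0.785.

0.785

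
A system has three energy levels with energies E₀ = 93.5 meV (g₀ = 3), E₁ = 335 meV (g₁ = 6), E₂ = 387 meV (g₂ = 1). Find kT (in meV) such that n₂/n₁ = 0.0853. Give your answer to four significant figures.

n₂/n₁ = (g₂/g₁) exp[−(E₂−E₁)/kT] = 0.0853.
⇒ (E₂−E₁)/kT = ln((1/6)/0.0853) = ln(1.95389) = 0.669822.
kT = 52 meV / 0.669822 = 77.63 meV.

77.63 meV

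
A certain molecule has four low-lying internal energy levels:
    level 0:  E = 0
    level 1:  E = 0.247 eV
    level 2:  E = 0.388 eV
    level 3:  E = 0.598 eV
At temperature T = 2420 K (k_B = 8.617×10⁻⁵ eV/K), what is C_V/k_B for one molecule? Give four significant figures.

k_BT = 8.617×10⁻⁵ × 2420 K = 0.208531 eV.
Eᵢ/kT = 0, 1.18448, 1.86063, 2.86768.
Z = Σ e^(−Eᵢ/kT) = e^(−0) + e^(−1.18448) + e^(−1.86063) + e^(−2.86768) = 1.00000 + 0.305905 + 0.155575 + 0.0568306 = 1.51831.
⟨E⟩ = 0.111905 eV, ⟨E²⟩ = 0.0411027 eV².
C_V/k_B = (⟨E²⟩ − ⟨E⟩²)/(kT)² = (0.0411027 − 0.0125227)/0.0434852 = 0.6572.

0.6572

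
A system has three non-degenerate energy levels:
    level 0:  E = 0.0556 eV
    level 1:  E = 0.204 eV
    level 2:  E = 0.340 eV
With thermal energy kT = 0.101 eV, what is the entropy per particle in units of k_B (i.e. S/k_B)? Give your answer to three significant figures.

0.647

Eᵢ/kT = 0.55050, 2.0198, 3.3663.
Z = Σ e^(−Eᵢ/kT) = e^(−0.55050) + e^(−2.0198) + e^(−3.3663) = 0.57666 + 0.13268 + 0.034517 = 0.74386.
⟨E⟩ = Σ EᵢPᵢ = 0.095266 eV.
S/k_B = ln Z + ⟨E⟩/kT = ln(0.74386) + 0.095266/0.101 = -0.29590 + 0.94323 = 0.647.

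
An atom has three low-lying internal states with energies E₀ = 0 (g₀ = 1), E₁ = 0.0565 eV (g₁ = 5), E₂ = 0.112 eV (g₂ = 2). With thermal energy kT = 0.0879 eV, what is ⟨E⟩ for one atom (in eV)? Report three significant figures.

0.0504 eV

Eᵢ/kT = 0, 0.64278, 1.2742.
Z = Σ gᵢe^(−Eᵢ/kT) = 1·e^(−0) + 5·e^(−0.64278) + 2·e^(−1.2742) = 1.0000 + 2.6291 + 0.55931 = 4.1884.
⟨E⟩ = Σ Eᵢ gᵢe^(−Eᵢ/kT) / Z = (0·1.0000 + 0.0565·2.6291 + 0.112·0.55931) / 4.1884 = 0.0504 eV.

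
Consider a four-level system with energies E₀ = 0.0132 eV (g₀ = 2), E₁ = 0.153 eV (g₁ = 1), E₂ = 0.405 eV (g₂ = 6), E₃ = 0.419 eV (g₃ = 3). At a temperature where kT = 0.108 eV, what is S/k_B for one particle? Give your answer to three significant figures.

Eᵢ/kT = 0.12222, 1.4167, 3.7500, 3.8796.
Z = Σ gᵢe^(−Eᵢ/kT) = 2·e^(−0.12222) + 1·e^(−1.4167) + 6·e^(−3.7500) + 3·e^(−3.8796) = 1.7699 + 0.24251 + 0.14111 + 0.061977 = 2.2155.
⟨E⟩ = Σ EᵢPᵢ = 0.064809 eV.
S/k_B = ln Z + ⟨E⟩/kT = ln(2.2155) + 0.064809/0.108 = 0.79548 + 0.60008 = 1.40.

1.40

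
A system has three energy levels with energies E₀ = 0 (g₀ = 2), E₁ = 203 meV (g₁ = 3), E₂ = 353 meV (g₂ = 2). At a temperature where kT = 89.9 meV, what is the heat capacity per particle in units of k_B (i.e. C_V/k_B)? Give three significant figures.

0.803

Eᵢ/kT = 0, 2.2581, 3.9266.
Z = Σ gᵢe^(−Eᵢ/kT) = 2·e^(−0) + 3·e^(−2.2581) + 2·e^(−3.9266) = 2.0000 + 0.31365 + 0.039421 = 2.3531.
⟨E⟩ = 32.972 meV, ⟨E²⟩ = 7580.4 meV².
C_V/k_B = (⟨E²⟩ − ⟨E⟩²)/(kT)² = (7580.4 − 1087.2)/8082.0 = 0.803.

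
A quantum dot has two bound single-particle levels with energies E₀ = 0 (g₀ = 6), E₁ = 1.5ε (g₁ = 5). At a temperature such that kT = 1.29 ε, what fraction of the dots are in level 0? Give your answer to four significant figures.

0.7933

Eᵢ/kT = 0, 1.16279.
Z = Σ gᵢe^(−Eᵢ/kT) = 6·e^(−0) + 5·e^(−1.16279) = 6.00000 + 1.56306 = 7.56306.
P₀ = g₀ e^(−E₀/kT) / Z = 6.00000/7.56306 = 0.7933.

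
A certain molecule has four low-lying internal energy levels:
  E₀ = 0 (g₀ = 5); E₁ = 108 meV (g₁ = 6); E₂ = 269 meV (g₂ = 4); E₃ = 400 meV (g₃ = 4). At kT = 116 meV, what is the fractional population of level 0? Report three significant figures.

Eᵢ/kT = 0, 0.93103, 2.3190, 3.4483.
Z = Σ gᵢe^(−Eᵢ/kT) = 5·e^(−0) + 6·e^(−0.93103) + 4·e^(−2.3190) + 4·e^(−3.4483) = 5.0000 + 2.3649 + 0.39349 + 0.12720 = 7.8856.
P₀ = g₀ e^(−E₀/kT) / Z = 5.0000/7.8856 = 0.634.

0.634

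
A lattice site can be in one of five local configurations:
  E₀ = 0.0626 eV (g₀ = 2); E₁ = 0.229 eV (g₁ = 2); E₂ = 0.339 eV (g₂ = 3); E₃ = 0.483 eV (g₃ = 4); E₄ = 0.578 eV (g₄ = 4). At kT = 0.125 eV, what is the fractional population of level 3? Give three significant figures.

0.0453

Eᵢ/kT = 0.50080, 1.8320, 2.7120, 3.8640, 4.6240.
Z = Σ gᵢe^(−Eᵢ/kT) = 2·e^(−0.50080) + 2·e^(−1.8320) + 3·e^(−2.7120) + 4·e^(−3.8640) + 4·e^(−4.6240) = 1.2121 + 0.32019 + 0.19921 + 0.083936 + 0.039254 = 1.8547.
P₃ = g₃ e^(−E₃/kT) / Z = 0.083936/1.8547 = 0.0453.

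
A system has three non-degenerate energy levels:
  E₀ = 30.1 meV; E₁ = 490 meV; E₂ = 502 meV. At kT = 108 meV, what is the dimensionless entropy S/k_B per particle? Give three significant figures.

0.139

Eᵢ/kT = 0.27870, 4.5370, 4.6481.
Z = Σ e^(−Eᵢ/kT) = e^(−0.27870) + e^(−4.5370) + e^(−4.6481) = 0.75677 + 0.010705 + 0.0095798 = 0.77705.
⟨E⟩ = Σ EᵢPᵢ = 42.254 meV.
S/k_B = ln Z + ⟨E⟩/kT = ln(0.77705) + 42.254/108 = -0.25225 + 0.39124 = 0.139.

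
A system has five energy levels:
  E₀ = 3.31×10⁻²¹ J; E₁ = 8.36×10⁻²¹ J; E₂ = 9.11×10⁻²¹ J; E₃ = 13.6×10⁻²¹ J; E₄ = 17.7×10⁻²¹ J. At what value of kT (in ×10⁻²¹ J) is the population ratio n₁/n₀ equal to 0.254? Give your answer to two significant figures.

n₁/n₀ = exp[−(E₁−E₀)/kT] = 0.254.
⇒ (E₁−E₀)/kT = ln(1/0.254) = ln(3.937) = 1.370.
kT = 5.05 ×10⁻²¹ J / 1.370 = 3.7 ×10⁻²¹ J.

3.7 ×10⁻²¹ J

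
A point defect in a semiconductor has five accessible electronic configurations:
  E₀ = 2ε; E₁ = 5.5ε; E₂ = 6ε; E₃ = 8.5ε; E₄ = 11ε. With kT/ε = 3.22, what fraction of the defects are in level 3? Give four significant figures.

Eᵢ/kT = 0.621118, 1.70807, 1.86335, 2.63975, 3.41615.
Z = Σ e^(−Eᵢ/kT) = e^(−0.621118) + e^(−1.70807) + e^(−1.86335) + e^(−2.63975) + e^(−3.41615) = 0.537343 + 0.181215 + 0.155152 + 0.0713791 + 0.0328386 = 0.977928.
P₃ = e^(−E₃/kT) / Z = 0.0713791/0.977928 = 0.07299.

0.07299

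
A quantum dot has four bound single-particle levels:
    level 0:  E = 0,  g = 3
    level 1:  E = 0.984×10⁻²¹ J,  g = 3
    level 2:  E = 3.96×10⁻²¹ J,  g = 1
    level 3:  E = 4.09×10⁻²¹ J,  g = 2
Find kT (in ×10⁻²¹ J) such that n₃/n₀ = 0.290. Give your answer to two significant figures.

n₃/n₀ = (g₃/g₀) exp[−(E₃−E₀)/kT] = 0.290.
⇒ (E₃−E₀)/kT = ln((2/3)/0.290) = ln(2.299) = 0.8325.
kT = 4.09 ×10⁻²¹ J / 0.8325 = 4.9 ×10⁻²¹ J.

4.9 ×10⁻²¹ J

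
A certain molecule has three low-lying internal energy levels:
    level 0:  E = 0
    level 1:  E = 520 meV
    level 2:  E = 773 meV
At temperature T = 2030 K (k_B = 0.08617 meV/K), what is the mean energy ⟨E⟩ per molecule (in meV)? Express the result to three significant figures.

33.8 meV

k_BT = 0.08617 × 2030 K = 174.93 meV.
Eᵢ/kT = 0, 2.9726, 4.4189.
Z = Σ e^(−Eᵢ/kT) = e^(−0) + e^(−2.9726) + e^(−4.4189) = 1.0000 + 0.051170 + 0.012047 = 1.0632.
⟨E⟩ = Σ Eᵢ e^(−Eᵢ/kT) / Z = (0·1.0000 + 520·0.051170 + 773·0.012047) / 1.0632 = 33.8 meV.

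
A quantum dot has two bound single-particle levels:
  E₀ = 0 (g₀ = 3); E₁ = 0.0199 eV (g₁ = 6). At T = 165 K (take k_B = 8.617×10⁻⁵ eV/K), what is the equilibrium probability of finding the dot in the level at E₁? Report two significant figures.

0.33

k_BT = 8.617×10⁻⁵ × 165 K = 0.01422 eV.
Eᵢ/kT = 0, 1.399.
Z = Σ gᵢe^(−Eᵢ/kT) = 3·e^(−0) + 6·e^(−1.399) = 3.000 + 1.481 = 4.481.
P₁ = g₁ e^(−E₁/kT) / Z = 1.481/4.481 = 0.33.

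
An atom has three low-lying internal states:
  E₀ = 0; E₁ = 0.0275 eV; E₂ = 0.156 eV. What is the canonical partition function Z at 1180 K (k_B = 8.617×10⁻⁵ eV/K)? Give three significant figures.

Z = 1.98

k_BT = 8.617×10⁻⁵ × 1180 K = 0.10168 eV.
Eᵢ/kT = 0, 0.27046, 1.5342.
Z = Σ e^(−Eᵢ/kT) = e^(−0) + e^(−0.27046) + e^(−1.5342) = 1.0000 + 0.76303 + 0.21563 = 1.9787.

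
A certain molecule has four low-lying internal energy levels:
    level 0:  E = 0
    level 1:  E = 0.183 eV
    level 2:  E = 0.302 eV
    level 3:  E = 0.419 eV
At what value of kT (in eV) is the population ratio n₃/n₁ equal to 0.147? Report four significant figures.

n₃/n₁ = exp[−(E₃−E₁)/kT] = 0.147.
⇒ (E₃−E₁)/kT = ln(1/0.147) = ln(6.80272) = 1.91732.
kT = 0.236 eV / 1.91732 = 0.1231 eV.

0.1231 eV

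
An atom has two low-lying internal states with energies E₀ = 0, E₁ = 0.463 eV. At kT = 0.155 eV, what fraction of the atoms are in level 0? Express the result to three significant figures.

Eᵢ/kT = 0, 2.9871.
Z = Σ e^(−Eᵢ/kT) = e^(−0) + e^(−2.9871) = 1.0000 + 0.050433 = 1.0504.
P₀ = e^(−E₀/kT) / Z = 1.0000/1.0504 = 0.952.

0.952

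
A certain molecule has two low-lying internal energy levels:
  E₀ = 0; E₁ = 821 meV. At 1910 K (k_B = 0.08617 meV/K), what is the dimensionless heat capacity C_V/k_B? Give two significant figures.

0.17

k_BT = 0.08617 × 1910 K = 164.6 meV.
Eᵢ/kT = 0, 4.988.
Z = Σ e^(−Eᵢ/kT) = e^(−0) + e^(−4.988) = 1.000 + 0.006819 = 1.007.
⟨E⟩ = 5.559 meV, ⟨E²⟩ = 4564 meV².
C_V/k_B = (⟨E²⟩ − ⟨E⟩²)/(kT)² = (4564 − 30.90)/27090 = 0.17.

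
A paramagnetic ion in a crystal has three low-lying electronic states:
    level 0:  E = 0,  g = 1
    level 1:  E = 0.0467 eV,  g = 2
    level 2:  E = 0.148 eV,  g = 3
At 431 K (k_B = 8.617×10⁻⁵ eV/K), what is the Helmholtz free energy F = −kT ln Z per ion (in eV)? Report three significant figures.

-0.0180 eV

k_BT = 8.617×10⁻⁵ × 431 K = 0.037139 eV.
Eᵢ/kT = 0, 1.2574, 3.9850.
Z = Σ gᵢe^(−Eᵢ/kT) = 1·e^(−0) + 2·e^(−1.2574) + 3·e^(−3.9850) = 1.0000 + 0.56878 + 0.055777 = 1.6246.
F = −kT ln Z = −0.037139 × ln(1.6246) = −0.037139 × 0.48526 = -0.0180 eV.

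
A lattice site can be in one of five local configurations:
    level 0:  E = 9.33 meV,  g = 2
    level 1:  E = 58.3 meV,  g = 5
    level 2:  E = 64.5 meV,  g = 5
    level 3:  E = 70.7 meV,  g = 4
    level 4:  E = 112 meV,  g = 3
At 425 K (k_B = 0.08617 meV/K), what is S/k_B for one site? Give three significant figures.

2.65

k_BT = 0.08617 × 425 K = 36.622 meV.
Eᵢ/kT = 0.25476, 1.5919, 1.7612, 1.9305, 3.0583.
Z = Σ gᵢe^(−Eᵢ/kT) = 2·e^(−0.25476) + 5·e^(−1.5919) + 5·e^(−1.7612) + 4·e^(−1.9305) + 3·e^(−3.0583) = 1.5502 + 1.0177 + 0.85919 + 0.58030 + 0.14090 = 4.1483.
⟨E⟩ = Σ EᵢPᵢ = 44.843 meV.
S/k_B = ln Z + ⟨E⟩/kT = ln(4.1483) + 44.843/36.622 = 1.4227 + 1.2245 = 2.65.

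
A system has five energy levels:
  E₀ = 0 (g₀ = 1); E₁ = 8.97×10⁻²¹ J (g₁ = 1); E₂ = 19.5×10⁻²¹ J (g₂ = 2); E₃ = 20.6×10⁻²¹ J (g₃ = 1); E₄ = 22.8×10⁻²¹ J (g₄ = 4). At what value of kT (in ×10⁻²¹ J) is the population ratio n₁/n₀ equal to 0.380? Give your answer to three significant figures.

n₁/n₀ = (g₁/g₀) exp[−(E₁−E₀)/kT] = 0.380.
⇒ (E₁−E₀)/kT = ln((1/1)/0.380) = ln(2.6316) = 0.96759.
kT = 8.97 ×10⁻²¹ J / 0.96759 = 9.27 ×10⁻²¹ J.

9.27 ×10⁻²¹ J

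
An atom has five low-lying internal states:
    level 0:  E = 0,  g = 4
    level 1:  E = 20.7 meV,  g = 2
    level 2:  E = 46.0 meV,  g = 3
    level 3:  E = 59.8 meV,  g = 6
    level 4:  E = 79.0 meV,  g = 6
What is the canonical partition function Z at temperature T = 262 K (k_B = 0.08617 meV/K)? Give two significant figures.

k_BT = 0.08617 × 262 K = 22.58 meV.
Eᵢ/kT = 0, 0.9167, 2.037, 2.648, 3.499.
Z = Σ gᵢe^(−Eᵢ/kT) = 4·e^(−0) + 2·e^(−0.9167) + 3·e^(−2.037) + 6·e^(−2.648) + 6·e^(−3.499) = 4.000 + 0.7997 + 0.3913 + 0.4248 + 0.1814 = 5.797.

Z = 5.8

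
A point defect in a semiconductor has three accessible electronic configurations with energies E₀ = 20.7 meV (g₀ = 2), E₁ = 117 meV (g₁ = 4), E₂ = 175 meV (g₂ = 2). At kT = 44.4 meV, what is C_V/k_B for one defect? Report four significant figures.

Eᵢ/kT = 0.466216, 2.63514, 3.94144.
Z = Σ gᵢe^(−Eᵢ/kT) = 2·e^(−0.466216) + 4·e^(−2.63514) + 2·e^(−3.94144) = 1.25474 + 0.286836 + 0.0388405 = 1.58042.
⟨E⟩ = 41.9699 meV, ⟨E²⟩ = 3577.30 meV².
C_V/k_B = (⟨E²⟩ − ⟨E⟩²)/(kT)² = (3577.30 − 1761.47)/1971.36 = 0.9211.

0.9211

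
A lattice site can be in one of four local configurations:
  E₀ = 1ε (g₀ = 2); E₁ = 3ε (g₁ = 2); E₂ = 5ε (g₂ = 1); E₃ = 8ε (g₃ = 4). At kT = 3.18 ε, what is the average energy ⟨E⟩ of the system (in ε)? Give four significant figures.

2.679 ε

Eᵢ/kT = 0.314465, 0.943396, 1.57233, 2.51572.
Z = Σ gᵢe^(−Eᵢ/kT) = 2·e^(−0.314465) + 2·e^(−0.943396) + 1·e^(−1.57233) + 4·e^(−2.51572) = 1.46036 + 0.778607 + 0.207561 + 0.323219 = 2.76975.
⟨E⟩ = Σ Eᵢ gᵢe^(−Eᵢ/kT) / Z = (1·1.46036 + 3·0.778607 + 5·0.207561 + 8·0.323219) / 2.76975 = 2.679 ε.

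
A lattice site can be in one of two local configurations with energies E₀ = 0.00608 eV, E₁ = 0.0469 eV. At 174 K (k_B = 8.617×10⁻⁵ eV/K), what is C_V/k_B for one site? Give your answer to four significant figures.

k_BT = 8.617×10⁻⁵ × 174 K = 0.0149936 eV.
Eᵢ/kT = 0.405506, 3.12800.
Z = Σ e^(−Eᵢ/kT) = e^(−0.405506) + e^(−3.12800) = 0.666639 + 0.0438053 = 0.710444.
⟨E⟩ = 0.00859692 eV, ⟨E²⟩ = 0.000170313 eV².
C_V/k_B = (⟨E²⟩ − ⟨E⟩²)/(kT)² = (0.000170313 − 0.0000739070)/0.000224808 = 0.4288.

0.4288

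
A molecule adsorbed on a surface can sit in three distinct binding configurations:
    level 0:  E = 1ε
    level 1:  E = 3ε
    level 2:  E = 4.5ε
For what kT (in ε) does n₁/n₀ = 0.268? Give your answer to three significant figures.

1.52 ε

n₁/n₀ = exp[−(E₁−E₀)/kT] = 0.268.
⇒ (E₁−E₀)/kT = ln(1/0.268) = ln(3.7313) = 1.3168.
kT = 2ε / 1.3168 = 1.52 ε.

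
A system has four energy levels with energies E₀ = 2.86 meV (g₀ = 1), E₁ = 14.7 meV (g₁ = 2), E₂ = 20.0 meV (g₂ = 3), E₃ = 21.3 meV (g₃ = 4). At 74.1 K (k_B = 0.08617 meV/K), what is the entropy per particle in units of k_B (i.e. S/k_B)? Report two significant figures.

1.6

k_BT = 0.08617 × 74.1 K = 6.385 meV.
Eᵢ/kT = 0.4479, 2.302, 3.132, 3.336.
Z = Σ gᵢe^(−Eᵢ/kT) = 1·e^(−0.4479) + 2·e^(−2.302) + 3·e^(−3.132) + 4·e^(−3.336) = 0.6390 + 0.2001 + 0.1309 + 0.1423 = 1.112.
⟨E⟩ = Σ EᵢPᵢ = 9.369 meV.
S/k_B = ln Z + ⟨E⟩/kT = ln(1.112) + 9.369/6.385 = 0.1062 + 1.467 = 1.6.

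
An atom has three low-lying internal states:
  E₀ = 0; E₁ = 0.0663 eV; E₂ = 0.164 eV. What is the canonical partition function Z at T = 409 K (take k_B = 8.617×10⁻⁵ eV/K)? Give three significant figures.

k_BT = 8.617×10⁻⁵ × 409 K = 0.035244 eV.
Eᵢ/kT = 0, 1.8812, 4.6533.
Z = Σ e^(−Eᵢ/kT) = e^(−0) + e^(−1.8812) + e^(−4.6533) = 1.0000 + 0.15241 + 0.0095301 = 1.1619.

Z = 1.16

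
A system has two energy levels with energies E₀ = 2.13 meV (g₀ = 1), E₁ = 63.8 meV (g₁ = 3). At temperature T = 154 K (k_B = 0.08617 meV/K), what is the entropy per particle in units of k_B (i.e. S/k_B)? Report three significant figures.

k_BT = 0.08617 × 154 K = 13.270 meV.
Eᵢ/kT = 0.16051, 4.8078.
Z = Σ gᵢe^(−Eᵢ/kT) = 1·e^(−0.16051) + 3·e^(−4.8078) = 0.85171 + 0.024497 = 0.87621.
⟨E⟩ = Σ EᵢPᵢ = 3.8542 meV.
S/k_B = ln Z + ⟨E⟩/kT = ln(0.87621) + 3.8542/13.270 = -0.13215 + 0.29044 = 0.158.

0.158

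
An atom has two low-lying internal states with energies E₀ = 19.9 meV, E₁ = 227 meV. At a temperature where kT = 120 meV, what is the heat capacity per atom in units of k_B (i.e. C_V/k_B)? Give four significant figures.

Eᵢ/kT = 0.165833, 1.89167.
Z = Σ e^(−Eᵢ/kT) = e^(−0.165833) + e^(−1.89167) = 0.847188 + 0.150820 = 0.998008.
⟨E⟩ = 51.1972 meV, ⟨E²⟩ = 8123.28 meV².
C_V/k_B = (⟨E²⟩ − ⟨E⟩²)/(kT)² = (8123.28 − 2621.15)/14400.0 = 0.3821.

0.3821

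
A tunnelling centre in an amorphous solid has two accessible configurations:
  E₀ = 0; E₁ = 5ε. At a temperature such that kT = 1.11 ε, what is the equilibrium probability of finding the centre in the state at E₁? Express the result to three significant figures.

0.0109

Eᵢ/kT = 0, 4.5045.
Z = Σ e^(−Eᵢ/kT) = e^(−0) + e^(−4.5045) = 1.0000 + 0.011059 = 1.0111.
P₁ = e^(−E₁/kT) / Z = 0.011059/1.0111 = 0.0109.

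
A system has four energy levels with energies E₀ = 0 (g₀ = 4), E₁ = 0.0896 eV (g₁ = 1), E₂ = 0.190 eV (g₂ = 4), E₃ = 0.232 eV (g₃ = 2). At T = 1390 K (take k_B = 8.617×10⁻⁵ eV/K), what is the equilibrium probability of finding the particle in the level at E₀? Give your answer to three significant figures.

0.717

k_BT = 8.617×10⁻⁵ × 1390 K = 0.11978 eV.
Eᵢ/kT = 0, 0.74804, 1.5862, 1.9369.
Z = Σ gᵢe^(−Eᵢ/kT) = 4·e^(−0) + 1·e^(−0.74804) + 4·e^(−1.5862) + 2·e^(−1.9369) = 4.0000 + 0.47329 + 0.81881 + 0.28830 = 5.5804.
P₀ = g₀ e^(−E₀/kT) / Z = 4.0000/5.5804 = 0.717.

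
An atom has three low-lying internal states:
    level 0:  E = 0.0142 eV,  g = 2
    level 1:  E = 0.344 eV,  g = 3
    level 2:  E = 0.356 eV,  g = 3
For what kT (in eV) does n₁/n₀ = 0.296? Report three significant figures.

0.203 eV

n₁/n₀ = (g₁/g₀) exp[−(E₁−E₀)/kT] = 0.296.
⇒ (E₁−E₀)/kT = ln((3/2)/0.296) = ln(5.0676) = 1.6229.
kT = 0.3298 eV / 1.6229 = 0.203 eV.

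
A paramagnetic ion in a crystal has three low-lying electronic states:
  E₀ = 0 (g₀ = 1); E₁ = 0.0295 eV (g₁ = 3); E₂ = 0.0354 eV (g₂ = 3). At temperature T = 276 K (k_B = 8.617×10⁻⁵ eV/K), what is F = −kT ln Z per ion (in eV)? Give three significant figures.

k_BT = 8.617×10⁻⁵ × 276 K = 0.023783 eV.
Eᵢ/kT = 0, 1.2404, 1.4885.
Z = Σ gᵢe^(−Eᵢ/kT) = 1·e^(−0) + 3·e^(−1.2404) + 3·e^(−1.4885) = 1.0000 + 0.86781 + 0.67713 = 2.5449.
F = −kT ln Z = −0.023783 × ln(2.5449) = −0.023783 × 0.93409 = -0.0222 eV.

-0.0222 eV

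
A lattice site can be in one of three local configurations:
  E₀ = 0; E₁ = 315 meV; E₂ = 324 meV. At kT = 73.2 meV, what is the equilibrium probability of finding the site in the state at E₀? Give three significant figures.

0.975

Eᵢ/kT = 0, 4.3033, 4.4262.
Z = Σ e^(−Eᵢ/kT) = e^(−0) + e^(−4.3033) + e^(−4.4262) = 1.0000 + 0.013524 + 0.011960 = 1.0255.
P₀ = e^(−E₀/kT) / Z = 1.0000/1.0255 = 0.975.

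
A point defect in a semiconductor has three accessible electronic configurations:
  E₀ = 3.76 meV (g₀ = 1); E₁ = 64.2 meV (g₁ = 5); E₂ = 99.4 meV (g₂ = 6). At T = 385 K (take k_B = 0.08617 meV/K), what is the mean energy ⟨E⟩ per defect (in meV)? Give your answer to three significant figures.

k_BT = 0.08617 × 385 K = 33.175 meV.
Eᵢ/kT = 0.11334, 1.9352, 2.9962.
Z = Σ gᵢe^(−Eᵢ/kT) = 1·e^(−0.11334) + 5·e^(−1.9352) + 6·e^(−2.9962) = 0.89285 + 0.72198 + 0.29986 = 1.9147.
⟨E⟩ = Σ Eᵢ gᵢe^(−Eᵢ/kT) / Z = (3.76·0.89285 + 64.2·0.72198 + 99.4·0.29986) / 1.9147 = 41.5 meV.

41.5 meV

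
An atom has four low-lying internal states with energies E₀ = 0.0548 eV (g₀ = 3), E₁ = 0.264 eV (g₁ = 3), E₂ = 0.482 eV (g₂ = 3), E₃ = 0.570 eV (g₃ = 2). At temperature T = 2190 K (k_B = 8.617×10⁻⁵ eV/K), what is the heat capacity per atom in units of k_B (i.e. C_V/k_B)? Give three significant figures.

0.617

k_BT = 8.617×10⁻⁵ × 2190 K = 0.18871 eV.
Eᵢ/kT = 0.29039, 1.3990, 2.5542, 3.0205.
Z = Σ gᵢe^(−Eᵢ/kT) = 3·e^(−0.29039) + 3·e^(−1.3990) + 3·e^(−2.5542) + 2·e^(−3.0205) = 2.2439 + 0.74053 + 0.23326 + 0.097554 = 3.3152.
⟨E⟩ = 0.14675 eV, ⟨E²⟩ = 0.043508 eV².
C_V/k_B = (⟨E²⟩ − ⟨E⟩²)/(kT)² = (0.043508 − 0.021536)/0.035611 = 0.617.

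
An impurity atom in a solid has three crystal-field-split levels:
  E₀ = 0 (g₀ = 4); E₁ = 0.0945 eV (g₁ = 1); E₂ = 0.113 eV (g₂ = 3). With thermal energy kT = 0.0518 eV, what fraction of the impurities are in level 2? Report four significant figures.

Eᵢ/kT = 0, 1.82432, 2.18147.
Z = Σ gᵢe^(−Eᵢ/kT) = 4·e^(−0) + 1·e^(−1.82432) + 3·e^(−2.18147) = 4.00000 + 0.161327 + 0.338626 = 4.49995.
P₂ = g₂ e^(−E₂/kT) / Z = 0.338626/4.49995 = 0.07525.

0.07525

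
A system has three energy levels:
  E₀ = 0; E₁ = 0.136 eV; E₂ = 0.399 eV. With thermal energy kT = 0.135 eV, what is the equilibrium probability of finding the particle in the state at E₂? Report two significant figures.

0.037

Eᵢ/kT = 0, 1.007, 2.956.
Z = Σ e^(−Eᵢ/kT) = e^(−0) + e^(−1.007) + e^(−2.956) = 1.000 + 0.3653 + 0.05203 = 1.417.
P₂ = e^(−E₂/kT) / Z = 0.05203/1.417 = 0.037.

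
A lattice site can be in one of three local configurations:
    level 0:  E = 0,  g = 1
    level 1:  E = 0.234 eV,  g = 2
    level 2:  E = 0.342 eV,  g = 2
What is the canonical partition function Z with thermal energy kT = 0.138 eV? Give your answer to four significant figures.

Z = 1.535

Eᵢ/kT = 0, 1.69565, 2.47826.
Z = Σ gᵢe^(−Eᵢ/kT) = 1·e^(−0) + 2·e^(−1.69565) + 2·e^(−2.47826) = 1.00000 + 0.366960 + 0.167778 = 1.53474.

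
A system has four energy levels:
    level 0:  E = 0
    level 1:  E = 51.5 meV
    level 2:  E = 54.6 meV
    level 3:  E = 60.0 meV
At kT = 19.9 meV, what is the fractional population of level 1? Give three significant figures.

Eᵢ/kT = 0, 2.5879, 2.7437, 3.0151.
Z = Σ e^(−Eᵢ/kT) = e^(−0) + e^(−2.5879) + e^(−2.7437) + e^(−3.0151) = 1.0000 + 0.075178 + 0.064332 + 0.049041 = 1.1886.
P₁ = e^(−E₁/kT) / Z = 0.075178/1.1886 = 0.0632.

0.0632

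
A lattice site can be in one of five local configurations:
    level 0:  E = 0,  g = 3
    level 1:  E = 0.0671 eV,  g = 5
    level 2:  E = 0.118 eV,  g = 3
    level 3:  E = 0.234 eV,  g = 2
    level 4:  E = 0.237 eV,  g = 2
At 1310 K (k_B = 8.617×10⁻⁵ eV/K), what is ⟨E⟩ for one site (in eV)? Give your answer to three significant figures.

k_BT = 8.617×10⁻⁵ × 1310 K = 0.11288 eV.
Eᵢ/kT = 0, 0.59444, 1.0454, 2.0730, 2.0996.
Z = Σ gᵢe^(−Eᵢ/kT) = 3·e^(−0) + 5·e^(−0.59444) + 3·e^(−1.0454) + 2·e^(−2.0730) + 2·e^(−2.0996) = 3.0000 + 2.7594 + 1.0547 + 0.25162 + 0.24501 = 7.3107.
⟨E⟩ = Σ Eᵢ gᵢe^(−Eᵢ/kT) / Z = (0·3.0000 + 0.0671·2.7594 + 0.118·1.0547 + 0.234·0.25162 + 0.237·0.24501) / 7.3107 = 0.0583 eV.

0.0583 eV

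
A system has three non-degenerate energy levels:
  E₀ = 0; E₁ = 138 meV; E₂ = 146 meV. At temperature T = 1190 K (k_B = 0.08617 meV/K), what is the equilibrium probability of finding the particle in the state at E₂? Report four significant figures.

k_BT = 0.08617 × 1190 K = 102.542 meV.
Eᵢ/kT = 0, 1.34579, 1.42381.
Z = Σ e^(−Eᵢ/kT) = e^(−0) + e^(−1.34579) + e^(−1.42381) = 1.00000 + 0.260334 + 0.240795 = 1.50113.
P₂ = e^(−E₂/kT) / Z = 0.240795/1.50113 = 0.1604.

0.1604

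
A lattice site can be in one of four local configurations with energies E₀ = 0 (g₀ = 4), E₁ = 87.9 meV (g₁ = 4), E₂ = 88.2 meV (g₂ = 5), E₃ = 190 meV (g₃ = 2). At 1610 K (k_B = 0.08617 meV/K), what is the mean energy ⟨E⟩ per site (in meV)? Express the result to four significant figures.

k_BT = 0.08617 × 1610 K = 138.734 meV.
Eᵢ/kT = 0, 0.633587, 0.635749, 1.36953.
Z = Σ gᵢe^(−Eᵢ/kT) = 4·e^(−0) + 4·e^(−0.633587) + 5·e^(−0.635749) + 2·e^(−1.36953) = 4.00000 + 2.12274 + 2.64769 + 0.508453 = 9.27888.
⟨E⟩ = Σ Eᵢ gᵢe^(−Eᵢ/kT) / Z = (0·4.00000 + 87.9·2.12274 + 88.2·2.64769 + 190·0.508453) / 9.27888 = 55.69 meV.

55.69 meV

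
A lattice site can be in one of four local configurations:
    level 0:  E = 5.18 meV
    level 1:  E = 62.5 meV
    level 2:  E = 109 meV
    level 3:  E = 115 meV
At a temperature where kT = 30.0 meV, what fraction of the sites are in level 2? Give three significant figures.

Eᵢ/kT = 0.17267, 2.0833, 3.6333, 3.8333.
Z = Σ e^(−Eᵢ/kT) = e^(−0.17267) + e^(−2.0833) + e^(−3.6333) + e^(−3.8333) = 0.84142 + 0.12452 + 0.026429 + 0.021638 = 1.0140.
P₂ = e^(−E₂/kT) / Z = 0.026429/1.0140 = 0.0261.

0.0261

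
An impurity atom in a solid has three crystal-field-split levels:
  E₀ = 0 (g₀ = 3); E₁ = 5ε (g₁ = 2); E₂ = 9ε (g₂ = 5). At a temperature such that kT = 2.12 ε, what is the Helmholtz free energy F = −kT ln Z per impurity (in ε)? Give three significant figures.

Eᵢ/kT = 0, 2.3585, 4.2453.
Z = Σ gᵢe^(−Eᵢ/kT) = 3·e^(−0) + 2·e^(−2.3585) + 5·e^(−4.2453) = 3.0000 + 0.18912 + 0.071657 = 3.2608.
F = −kT ln Z = −2.12 × ln(3.2608) = −2.12 × 1.1820 = -2.51 ε.

-2.51 ε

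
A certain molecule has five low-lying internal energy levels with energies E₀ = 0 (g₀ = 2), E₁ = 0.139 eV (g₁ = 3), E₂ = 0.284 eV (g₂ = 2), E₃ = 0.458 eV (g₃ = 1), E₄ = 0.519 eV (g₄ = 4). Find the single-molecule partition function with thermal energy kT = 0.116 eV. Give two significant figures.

Eᵢ/kT = 0, 1.198, 2.448, 3.948, 4.474.
Z = Σ gᵢe^(−Eᵢ/kT) = 2·e^(−0) + 3·e^(−1.198) + 2·e^(−2.448) + 1·e^(−3.948) + 4·e^(−4.474) = 2.000 + 0.9054 + 0.1729 + 0.01929 + 0.04561 = 3.143.

Z = 3.1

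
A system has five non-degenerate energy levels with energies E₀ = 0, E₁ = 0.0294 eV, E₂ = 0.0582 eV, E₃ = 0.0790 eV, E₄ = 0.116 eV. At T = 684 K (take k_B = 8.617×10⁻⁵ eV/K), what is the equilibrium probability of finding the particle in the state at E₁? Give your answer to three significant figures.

k_BT = 8.617×10⁻⁵ × 684 K = 0.058940 eV.
Eᵢ/kT = 0, 0.49881, 0.98744, 1.3403, 1.9681.
Z = Σ e^(−Eᵢ/kT) = e^(−0) + e^(−0.49881) + e^(−0.98744) + e^(−1.3403) + e^(−1.9681) = 1.0000 + 0.60725 + 0.37253 + 0.26177 + 0.13972 = 2.3813.
P₁ = e^(−E₁/kT) / Z = 0.60725/2.3813 = 0.255.

0.255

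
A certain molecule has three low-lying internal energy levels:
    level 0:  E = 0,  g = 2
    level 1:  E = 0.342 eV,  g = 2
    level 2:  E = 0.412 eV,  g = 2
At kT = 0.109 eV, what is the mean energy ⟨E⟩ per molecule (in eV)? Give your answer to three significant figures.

0.0227 eV

Eᵢ/kT = 0, 3.1376, 3.7798.
Z = Σ gᵢe^(−Eᵢ/kT) = 2·e^(−0) + 2·e^(−3.1376) + 2·e^(−3.7798) = 2.0000 + 0.086774 + 0.045655 = 2.1324.
⟨E⟩ = Σ Eᵢ gᵢe^(−Eᵢ/kT) / Z = (0·2.0000 + 0.342·0.086774 + 0.412·0.045655) / 2.1324 = 0.0227 eV.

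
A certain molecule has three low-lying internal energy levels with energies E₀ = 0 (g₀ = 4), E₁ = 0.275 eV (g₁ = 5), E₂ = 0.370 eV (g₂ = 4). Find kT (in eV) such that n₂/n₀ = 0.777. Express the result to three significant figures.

n₂/n₀ = (g₂/g₀) exp[−(E₂−E₀)/kT] = 0.777.
⇒ (E₂−E₀)/kT = ln((4/4)/0.777) = ln(1.2870) = 0.25231.
kT = 0.370 eV / 0.25231 = 1.47 eV.

1.47 eV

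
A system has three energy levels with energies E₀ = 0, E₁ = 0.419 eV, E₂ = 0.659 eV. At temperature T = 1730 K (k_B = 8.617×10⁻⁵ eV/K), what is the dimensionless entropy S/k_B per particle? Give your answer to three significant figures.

k_BT = 8.617×10⁻⁵ × 1730 K = 0.14907 eV.
Eᵢ/kT = 0, 2.8108, 4.4207.
Z = Σ e^(−Eᵢ/kT) = e^(−0) + e^(−2.8108) + e^(−4.4207) = 1.0000 + 0.060157 + 0.012026 = 1.0722.
⟨E⟩ = Σ EᵢPᵢ = 0.030900 eV.
S/k_B = ln Z + ⟨E⟩/kT = ln(1.0722) + 0.030900/0.14907 = 0.069713 + 0.20729 = 0.277.

0.277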